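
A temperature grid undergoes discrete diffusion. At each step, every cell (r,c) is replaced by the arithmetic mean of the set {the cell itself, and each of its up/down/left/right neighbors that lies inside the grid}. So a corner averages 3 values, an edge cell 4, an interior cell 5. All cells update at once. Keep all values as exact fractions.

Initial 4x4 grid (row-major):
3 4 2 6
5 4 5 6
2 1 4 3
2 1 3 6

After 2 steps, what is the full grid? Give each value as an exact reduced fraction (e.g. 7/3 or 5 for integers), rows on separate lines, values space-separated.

After step 1:
  4 13/4 17/4 14/3
  7/2 19/5 21/5 5
  5/2 12/5 16/5 19/4
  5/3 7/4 7/2 4
After step 2:
  43/12 153/40 491/120 167/36
  69/20 343/100 409/100 1117/240
  151/60 273/100 361/100 339/80
  71/36 559/240 249/80 49/12

Answer: 43/12 153/40 491/120 167/36
69/20 343/100 409/100 1117/240
151/60 273/100 361/100 339/80
71/36 559/240 249/80 49/12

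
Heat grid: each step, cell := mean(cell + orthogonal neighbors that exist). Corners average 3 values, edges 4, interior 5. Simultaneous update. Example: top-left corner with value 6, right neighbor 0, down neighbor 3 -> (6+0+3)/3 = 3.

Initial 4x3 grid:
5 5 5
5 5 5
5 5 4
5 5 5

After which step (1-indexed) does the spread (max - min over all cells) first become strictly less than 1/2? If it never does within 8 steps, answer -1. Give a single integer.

Answer: 1

Derivation:
Step 1: max=5, min=14/3, spread=1/3
  -> spread < 1/2 first at step 1
Step 2: max=5, min=569/120, spread=31/120
Step 3: max=5, min=5189/1080, spread=211/1080
Step 4: max=8953/1800, min=523103/108000, spread=14077/108000
Step 5: max=536317/108000, min=4719593/972000, spread=5363/48600
Step 6: max=297131/60000, min=142059191/29160000, spread=93859/1166400
Step 7: max=480663533/97200000, min=8537725519/1749600000, spread=4568723/69984000
Step 8: max=14398381111/2916000000, min=513099564371/104976000000, spread=8387449/167961600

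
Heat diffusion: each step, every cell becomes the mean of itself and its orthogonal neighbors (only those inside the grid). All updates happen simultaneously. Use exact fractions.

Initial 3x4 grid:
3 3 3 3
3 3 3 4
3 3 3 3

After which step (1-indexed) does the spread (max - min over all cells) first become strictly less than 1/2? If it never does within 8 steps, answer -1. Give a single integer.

Step 1: max=10/3, min=3, spread=1/3
  -> spread < 1/2 first at step 1
Step 2: max=787/240, min=3, spread=67/240
Step 3: max=6917/2160, min=3, spread=437/2160
Step 4: max=2749531/864000, min=3009/1000, spread=29951/172800
Step 5: max=24543821/7776000, min=10204/3375, spread=206761/1555200
Step 6: max=9787395571/3110400000, min=16365671/5400000, spread=14430763/124416000
Step 7: max=584979741689/186624000000, min=1313652727/432000000, spread=139854109/1492992000
Step 8: max=35014791890251/11197440000000, min=118491228977/38880000000, spread=7114543559/89579520000

Answer: 1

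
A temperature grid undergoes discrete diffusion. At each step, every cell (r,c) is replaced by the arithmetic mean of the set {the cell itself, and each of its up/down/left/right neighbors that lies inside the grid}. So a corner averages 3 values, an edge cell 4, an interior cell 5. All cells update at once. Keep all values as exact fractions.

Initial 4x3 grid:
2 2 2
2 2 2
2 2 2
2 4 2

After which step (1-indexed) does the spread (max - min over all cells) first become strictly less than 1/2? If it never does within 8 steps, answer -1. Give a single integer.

Answer: 3

Derivation:
Step 1: max=8/3, min=2, spread=2/3
Step 2: max=307/120, min=2, spread=67/120
Step 3: max=2597/1080, min=2, spread=437/1080
  -> spread < 1/2 first at step 3
Step 4: max=1021531/432000, min=1009/500, spread=29951/86400
Step 5: max=8991821/3888000, min=6908/3375, spread=206761/777600
Step 6: max=3566595571/1555200000, min=5565671/2700000, spread=14430763/62208000
Step 7: max=211731741689/93312000000, min=449652727/216000000, spread=139854109/746496000
Step 8: max=12619911890251/5598720000000, min=40731228977/19440000000, spread=7114543559/44789760000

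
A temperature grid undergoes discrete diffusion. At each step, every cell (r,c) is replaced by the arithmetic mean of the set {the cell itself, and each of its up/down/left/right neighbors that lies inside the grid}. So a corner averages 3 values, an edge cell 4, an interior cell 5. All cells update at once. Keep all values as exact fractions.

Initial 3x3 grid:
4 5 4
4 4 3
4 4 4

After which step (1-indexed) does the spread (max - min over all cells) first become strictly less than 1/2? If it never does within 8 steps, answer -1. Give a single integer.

Step 1: max=13/3, min=11/3, spread=2/3
Step 2: max=151/36, min=137/36, spread=7/18
  -> spread < 1/2 first at step 2
Step 3: max=1789/432, min=1667/432, spread=61/216
Step 4: max=21247/5184, min=20225/5184, spread=511/2592
Step 5: max=253141/62208, min=244523/62208, spread=4309/31104
Step 6: max=3022279/746496, min=2949689/746496, spread=36295/373248
Step 7: max=36137581/8957952, min=35526035/8957952, spread=305773/4478976
Step 8: max=432557647/107495424, min=427405745/107495424, spread=2575951/53747712

Answer: 2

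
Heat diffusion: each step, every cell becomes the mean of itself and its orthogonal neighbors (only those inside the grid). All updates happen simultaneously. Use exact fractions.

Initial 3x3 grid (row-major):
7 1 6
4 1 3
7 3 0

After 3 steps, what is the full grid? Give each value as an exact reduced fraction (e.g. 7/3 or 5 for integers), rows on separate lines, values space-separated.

Answer: 1379/360 50263/14400 6569/2160
55463/14400 6427/2000 20519/7200
3947/1080 45563/14400 1903/720

Derivation:
After step 1:
  4 15/4 10/3
  19/4 12/5 5/2
  14/3 11/4 2
After step 2:
  25/6 809/240 115/36
  949/240 323/100 307/120
  73/18 709/240 29/12
After step 3:
  1379/360 50263/14400 6569/2160
  55463/14400 6427/2000 20519/7200
  3947/1080 45563/14400 1903/720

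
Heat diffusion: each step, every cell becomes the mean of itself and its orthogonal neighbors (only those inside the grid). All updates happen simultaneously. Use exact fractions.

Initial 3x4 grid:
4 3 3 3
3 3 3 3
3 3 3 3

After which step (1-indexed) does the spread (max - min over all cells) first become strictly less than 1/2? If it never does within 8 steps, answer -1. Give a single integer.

Step 1: max=10/3, min=3, spread=1/3
  -> spread < 1/2 first at step 1
Step 2: max=59/18, min=3, spread=5/18
Step 3: max=689/216, min=3, spread=41/216
Step 4: max=81977/25920, min=3, spread=4217/25920
Step 5: max=4874749/1555200, min=21679/7200, spread=38417/311040
Step 6: max=291136211/93312000, min=434597/144000, spread=1903471/18662400
Step 7: max=17397149089/5598720000, min=13075759/4320000, spread=18038617/223948800
Step 8: max=1041037782851/335923200000, min=1179326759/388800000, spread=883978523/13436928000

Answer: 1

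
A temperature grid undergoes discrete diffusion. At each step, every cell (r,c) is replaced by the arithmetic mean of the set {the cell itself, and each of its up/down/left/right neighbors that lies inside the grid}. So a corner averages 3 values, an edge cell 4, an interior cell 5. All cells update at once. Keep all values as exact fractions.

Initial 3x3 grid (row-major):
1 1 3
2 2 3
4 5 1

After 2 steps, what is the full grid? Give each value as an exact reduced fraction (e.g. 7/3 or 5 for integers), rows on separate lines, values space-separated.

After step 1:
  4/3 7/4 7/3
  9/4 13/5 9/4
  11/3 3 3
After step 2:
  16/9 481/240 19/9
  197/80 237/100 611/240
  107/36 46/15 11/4

Answer: 16/9 481/240 19/9
197/80 237/100 611/240
107/36 46/15 11/4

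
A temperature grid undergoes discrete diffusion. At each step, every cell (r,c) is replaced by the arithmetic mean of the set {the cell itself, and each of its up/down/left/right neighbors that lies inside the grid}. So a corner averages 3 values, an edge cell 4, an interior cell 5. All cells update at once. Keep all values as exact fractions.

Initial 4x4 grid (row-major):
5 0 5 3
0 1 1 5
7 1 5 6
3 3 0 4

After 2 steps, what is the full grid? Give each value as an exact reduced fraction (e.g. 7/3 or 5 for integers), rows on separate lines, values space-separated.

After step 1:
  5/3 11/4 9/4 13/3
  13/4 3/5 17/5 15/4
  11/4 17/5 13/5 5
  13/3 7/4 3 10/3
After step 2:
  23/9 109/60 191/60 31/9
  31/15 67/25 63/25 989/240
  103/30 111/50 87/25 881/240
  53/18 749/240 641/240 34/9

Answer: 23/9 109/60 191/60 31/9
31/15 67/25 63/25 989/240
103/30 111/50 87/25 881/240
53/18 749/240 641/240 34/9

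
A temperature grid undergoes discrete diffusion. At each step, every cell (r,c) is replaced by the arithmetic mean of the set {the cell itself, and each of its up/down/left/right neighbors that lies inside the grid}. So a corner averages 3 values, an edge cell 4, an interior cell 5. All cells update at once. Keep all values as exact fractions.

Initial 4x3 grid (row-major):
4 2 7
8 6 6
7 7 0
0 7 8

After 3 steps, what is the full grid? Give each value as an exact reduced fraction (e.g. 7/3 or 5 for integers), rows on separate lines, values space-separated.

Answer: 5699/1080 73799/14400 1207/240
38917/7200 16013/3000 6157/1200
39097/7200 31891/6000 263/50
11389/2160 37987/7200 1859/360

Derivation:
After step 1:
  14/3 19/4 5
  25/4 29/5 19/4
  11/2 27/5 21/4
  14/3 11/2 5
After step 2:
  47/9 1213/240 29/6
  1333/240 539/100 26/5
  1309/240 549/100 51/10
  47/9 617/120 21/4
After step 3:
  5699/1080 73799/14400 1207/240
  38917/7200 16013/3000 6157/1200
  39097/7200 31891/6000 263/50
  11389/2160 37987/7200 1859/360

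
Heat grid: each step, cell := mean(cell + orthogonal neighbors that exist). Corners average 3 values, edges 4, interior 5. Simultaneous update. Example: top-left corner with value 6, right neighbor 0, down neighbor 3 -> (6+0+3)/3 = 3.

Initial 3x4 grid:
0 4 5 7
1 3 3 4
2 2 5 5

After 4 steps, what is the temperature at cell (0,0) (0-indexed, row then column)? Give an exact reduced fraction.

Answer: 81443/32400

Derivation:
Step 1: cell (0,0) = 5/3
Step 2: cell (0,0) = 37/18
Step 3: cell (0,0) = 4981/2160
Step 4: cell (0,0) = 81443/32400
Full grid after step 4:
  81443/32400 662707/216000 844547/216000 569347/129600
  1037599/432000 536681/180000 458129/120000 1250111/288000
  78743/32400 632707/216000 801547/216000 542147/129600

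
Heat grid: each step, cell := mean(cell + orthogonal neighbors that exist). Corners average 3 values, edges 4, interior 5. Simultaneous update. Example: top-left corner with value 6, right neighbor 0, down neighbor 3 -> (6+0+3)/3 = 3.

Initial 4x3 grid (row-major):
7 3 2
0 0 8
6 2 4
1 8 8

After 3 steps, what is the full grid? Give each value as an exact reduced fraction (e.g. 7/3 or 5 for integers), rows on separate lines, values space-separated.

After step 1:
  10/3 3 13/3
  13/4 13/5 7/2
  9/4 4 11/2
  5 19/4 20/3
After step 2:
  115/36 199/60 65/18
  343/120 327/100 239/60
  29/8 191/50 59/12
  4 245/48 203/36
After step 3:
  3373/1080 12053/3600 491/135
  11653/3600 10349/3000 14203/3600
  4291/1200 24883/6000 16523/3600
  611/144 66827/14400 2255/432

Answer: 3373/1080 12053/3600 491/135
11653/3600 10349/3000 14203/3600
4291/1200 24883/6000 16523/3600
611/144 66827/14400 2255/432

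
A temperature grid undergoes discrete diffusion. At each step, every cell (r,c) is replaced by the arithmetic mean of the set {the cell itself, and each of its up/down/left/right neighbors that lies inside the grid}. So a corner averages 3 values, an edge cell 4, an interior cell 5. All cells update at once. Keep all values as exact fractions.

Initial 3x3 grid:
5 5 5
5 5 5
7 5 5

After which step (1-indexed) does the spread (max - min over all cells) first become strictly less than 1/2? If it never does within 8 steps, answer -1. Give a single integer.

Answer: 3

Derivation:
Step 1: max=17/3, min=5, spread=2/3
Step 2: max=50/9, min=5, spread=5/9
Step 3: max=581/108, min=5, spread=41/108
  -> spread < 1/2 first at step 3
Step 4: max=34531/6480, min=911/180, spread=347/1296
Step 5: max=2050937/388800, min=9157/1800, spread=2921/15552
Step 6: max=122468539/23328000, min=1105483/216000, spread=24611/186624
Step 7: max=7317122033/1399680000, min=24956741/4860000, spread=207329/2239488
Step 8: max=437933952451/83980800000, min=1334801599/259200000, spread=1746635/26873856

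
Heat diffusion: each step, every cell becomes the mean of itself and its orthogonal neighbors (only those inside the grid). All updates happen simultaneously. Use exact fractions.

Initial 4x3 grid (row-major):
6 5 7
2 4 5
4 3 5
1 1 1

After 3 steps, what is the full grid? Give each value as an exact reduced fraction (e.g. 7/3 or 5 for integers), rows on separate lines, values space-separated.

After step 1:
  13/3 11/2 17/3
  4 19/5 21/4
  5/2 17/5 7/2
  2 3/2 7/3
After step 2:
  83/18 193/40 197/36
  439/120 439/100 1093/240
  119/40 147/50 869/240
  2 277/120 22/9
After step 3:
  2357/540 11579/2400 10693/2160
  14071/3600 8147/2000 32467/7200
  217/75 19481/6000 24407/7200
  437/180 17447/7200 6029/2160

Answer: 2357/540 11579/2400 10693/2160
14071/3600 8147/2000 32467/7200
217/75 19481/6000 24407/7200
437/180 17447/7200 6029/2160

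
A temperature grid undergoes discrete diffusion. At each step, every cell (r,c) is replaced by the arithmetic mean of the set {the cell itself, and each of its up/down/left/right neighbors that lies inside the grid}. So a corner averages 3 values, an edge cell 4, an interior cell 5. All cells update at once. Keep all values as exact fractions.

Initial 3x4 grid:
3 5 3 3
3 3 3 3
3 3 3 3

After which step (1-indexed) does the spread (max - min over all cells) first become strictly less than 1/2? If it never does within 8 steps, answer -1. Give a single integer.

Answer: 3

Derivation:
Step 1: max=11/3, min=3, spread=2/3
Step 2: max=211/60, min=3, spread=31/60
Step 3: max=1831/540, min=3, spread=211/540
  -> spread < 1/2 first at step 3
Step 4: max=178897/54000, min=2747/900, spread=14077/54000
Step 5: max=1598407/486000, min=165683/54000, spread=5363/24300
Step 6: max=47480809/14580000, min=92869/30000, spread=93859/583200
Step 7: max=2834674481/874800000, min=151136467/48600000, spread=4568723/34992000
Step 8: max=169244435629/52488000000, min=4555618889/1458000000, spread=8387449/83980800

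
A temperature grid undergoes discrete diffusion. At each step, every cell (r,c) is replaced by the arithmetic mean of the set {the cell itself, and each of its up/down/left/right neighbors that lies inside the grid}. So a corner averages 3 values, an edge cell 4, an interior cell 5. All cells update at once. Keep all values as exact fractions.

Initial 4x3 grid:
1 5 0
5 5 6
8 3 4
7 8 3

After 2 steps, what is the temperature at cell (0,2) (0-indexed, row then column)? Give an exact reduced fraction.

Answer: 61/18

Derivation:
Step 1: cell (0,2) = 11/3
Step 2: cell (0,2) = 61/18
Full grid after step 2:
  67/18 893/240 61/18
  569/120 433/100 973/240
  713/120 127/25 367/80
  56/9 1411/240 19/4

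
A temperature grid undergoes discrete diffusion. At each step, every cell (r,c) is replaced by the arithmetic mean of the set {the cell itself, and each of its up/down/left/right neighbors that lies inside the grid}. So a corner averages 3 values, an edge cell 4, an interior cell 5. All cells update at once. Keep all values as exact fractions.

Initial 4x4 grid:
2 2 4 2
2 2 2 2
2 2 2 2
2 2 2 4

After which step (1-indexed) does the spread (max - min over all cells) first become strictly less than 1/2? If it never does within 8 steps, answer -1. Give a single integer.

Step 1: max=8/3, min=2, spread=2/3
Step 2: max=23/9, min=2, spread=5/9
Step 3: max=2627/1080, min=2, spread=467/1080
  -> spread < 1/2 first at step 3
Step 4: max=76457/32400, min=295/144, spread=5041/16200
Step 5: max=2286491/972000, min=1298/625, spread=1339207/4860000
Step 6: max=67747769/29160000, min=6804023/3240000, spread=3255781/14580000
Step 7: max=2021457467/874800000, min=41260817/19440000, spread=82360351/437400000
Step 8: max=60219489857/26244000000, min=415335809/194400000, spread=2074577821/13122000000

Answer: 3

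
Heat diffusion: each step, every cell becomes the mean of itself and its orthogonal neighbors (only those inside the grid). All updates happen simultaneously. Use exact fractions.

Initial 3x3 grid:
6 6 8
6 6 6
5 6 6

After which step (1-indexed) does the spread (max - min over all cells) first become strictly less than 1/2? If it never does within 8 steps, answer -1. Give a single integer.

Step 1: max=20/3, min=17/3, spread=1
Step 2: max=59/9, min=103/18, spread=5/6
Step 3: max=689/108, min=1255/216, spread=41/72
Step 4: max=40813/6480, min=76421/12960, spread=347/864
  -> spread < 1/2 first at step 4
Step 5: max=2422781/388800, min=4626487/777600, spread=2921/10368
Step 6: max=144420457/23328000, min=279611789/46656000, spread=24611/124416
Step 7: max=8622231329/1399680000, min=16855720783/2799360000, spread=207329/1492992
Step 8: max=515628893413/83980800000, min=1014883083701/167961600000, spread=1746635/17915904

Answer: 4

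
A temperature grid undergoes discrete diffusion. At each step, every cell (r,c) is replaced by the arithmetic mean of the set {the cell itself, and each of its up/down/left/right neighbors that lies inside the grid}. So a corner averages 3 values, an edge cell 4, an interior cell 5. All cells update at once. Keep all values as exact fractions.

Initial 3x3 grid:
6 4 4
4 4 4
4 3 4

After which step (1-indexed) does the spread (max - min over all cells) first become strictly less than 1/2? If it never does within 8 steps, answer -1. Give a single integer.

Answer: 4

Derivation:
Step 1: max=14/3, min=11/3, spread=1
Step 2: max=41/9, min=893/240, spread=601/720
Step 3: max=583/135, min=8203/2160, spread=25/48
Step 4: max=138089/32400, min=504881/129600, spread=211/576
  -> spread < 1/2 first at step 4
Step 5: max=4068929/972000, min=30552307/7776000, spread=1777/6912
Step 6: max=484527851/116640000, min=1853899529/466560000, spread=14971/82944
Step 7: max=1803425167/437400000, min=111872057563/27993600000, spread=126121/995328
Step 8: max=1723999403309/419904000000, min=6746583691361/1679616000000, spread=1062499/11943936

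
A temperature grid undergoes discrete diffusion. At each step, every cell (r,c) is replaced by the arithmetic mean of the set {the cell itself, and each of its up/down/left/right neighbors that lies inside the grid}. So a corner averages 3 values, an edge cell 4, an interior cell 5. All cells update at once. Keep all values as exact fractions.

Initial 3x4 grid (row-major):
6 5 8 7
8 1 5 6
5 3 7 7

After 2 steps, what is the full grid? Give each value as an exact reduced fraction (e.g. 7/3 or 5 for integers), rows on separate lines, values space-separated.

Answer: 49/9 1319/240 473/80 13/2
79/15 119/25 139/25 1519/240
43/9 577/120 647/120 221/36

Derivation:
After step 1:
  19/3 5 25/4 7
  5 22/5 27/5 25/4
  16/3 4 11/2 20/3
After step 2:
  49/9 1319/240 473/80 13/2
  79/15 119/25 139/25 1519/240
  43/9 577/120 647/120 221/36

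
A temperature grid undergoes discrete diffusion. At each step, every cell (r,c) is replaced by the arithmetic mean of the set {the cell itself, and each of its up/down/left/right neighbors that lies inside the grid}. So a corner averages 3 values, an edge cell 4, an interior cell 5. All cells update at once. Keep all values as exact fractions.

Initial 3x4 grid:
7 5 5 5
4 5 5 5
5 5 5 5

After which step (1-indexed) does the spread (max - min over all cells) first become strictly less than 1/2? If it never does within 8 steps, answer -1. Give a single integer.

Answer: 2

Derivation:
Step 1: max=11/2, min=14/3, spread=5/6
Step 2: max=193/36, min=73/15, spread=89/180
  -> spread < 1/2 first at step 2
Step 3: max=18679/3600, min=10693/2160, spread=643/2700
Step 4: max=668731/129600, min=16804/3375, spread=117287/648000
Step 5: max=39755669/7776000, min=5392037/1080000, spread=4665013/38880000
Step 6: max=2378993431/466560000, min=675101/135000, spread=73351/746496
Step 7: max=142259482229/27993600000, min=487091633/97200000, spread=79083677/1119744000
Step 8: max=8521964232511/1679616000000, min=58510264369/11664000000, spread=771889307/13436928000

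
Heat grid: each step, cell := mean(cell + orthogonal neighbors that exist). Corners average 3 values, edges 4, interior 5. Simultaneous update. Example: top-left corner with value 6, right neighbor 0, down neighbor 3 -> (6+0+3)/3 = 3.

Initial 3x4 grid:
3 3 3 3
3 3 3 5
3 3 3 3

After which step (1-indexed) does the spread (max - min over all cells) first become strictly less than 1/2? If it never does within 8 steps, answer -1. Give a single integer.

Step 1: max=11/3, min=3, spread=2/3
Step 2: max=427/120, min=3, spread=67/120
Step 3: max=3677/1080, min=3, spread=437/1080
  -> spread < 1/2 first at step 3
Step 4: max=1453531/432000, min=1509/500, spread=29951/86400
Step 5: max=12879821/3888000, min=10283/3375, spread=206761/777600
Step 6: max=5121795571/1555200000, min=8265671/2700000, spread=14430763/62208000
Step 7: max=305043741689/93312000000, min=665652727/216000000, spread=139854109/746496000
Step 8: max=18218631890251/5598720000000, min=60171228977/19440000000, spread=7114543559/44789760000

Answer: 3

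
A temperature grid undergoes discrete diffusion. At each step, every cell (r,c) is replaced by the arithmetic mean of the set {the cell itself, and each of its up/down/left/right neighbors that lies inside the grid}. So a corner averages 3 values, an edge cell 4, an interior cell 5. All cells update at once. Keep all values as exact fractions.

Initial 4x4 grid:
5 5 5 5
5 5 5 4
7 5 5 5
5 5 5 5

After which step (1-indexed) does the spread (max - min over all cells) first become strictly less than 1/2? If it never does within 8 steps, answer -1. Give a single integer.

Step 1: max=17/3, min=14/3, spread=1
Step 2: max=331/60, min=569/120, spread=31/40
Step 3: max=2911/540, min=5189/1080, spread=211/360
Step 4: max=86041/16200, min=156959/32400, spread=5041/10800
  -> spread < 1/2 first at step 4
Step 5: max=2564377/486000, min=4738421/972000, spread=130111/324000
Step 6: max=38174537/7290000, min=28586161/5832000, spread=3255781/9720000
Step 7: max=2278357021/437400000, min=4309632989/874800000, spread=82360351/291600000
Step 8: max=17005736839/3280500000, min=129822161249/26244000000, spread=2074577821/8748000000

Answer: 4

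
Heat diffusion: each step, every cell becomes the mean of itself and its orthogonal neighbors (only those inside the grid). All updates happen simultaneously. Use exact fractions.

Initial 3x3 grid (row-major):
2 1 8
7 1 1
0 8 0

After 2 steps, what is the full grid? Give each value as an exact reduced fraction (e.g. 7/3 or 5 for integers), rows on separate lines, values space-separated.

Answer: 53/18 199/60 53/18
433/120 277/100 373/120
13/4 277/80 31/12

Derivation:
After step 1:
  10/3 3 10/3
  5/2 18/5 5/2
  5 9/4 3
After step 2:
  53/18 199/60 53/18
  433/120 277/100 373/120
  13/4 277/80 31/12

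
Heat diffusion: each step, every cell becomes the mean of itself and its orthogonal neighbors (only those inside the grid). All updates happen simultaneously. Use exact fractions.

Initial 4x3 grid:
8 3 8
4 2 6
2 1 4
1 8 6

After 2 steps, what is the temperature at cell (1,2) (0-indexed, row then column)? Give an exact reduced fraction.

Step 1: cell (1,2) = 5
Step 2: cell (1,2) = 1087/240
Full grid after step 2:
  19/4 1147/240 191/36
  71/20 417/100 1087/240
  49/15 337/100 373/80
  29/9 64/15 19/4

Answer: 1087/240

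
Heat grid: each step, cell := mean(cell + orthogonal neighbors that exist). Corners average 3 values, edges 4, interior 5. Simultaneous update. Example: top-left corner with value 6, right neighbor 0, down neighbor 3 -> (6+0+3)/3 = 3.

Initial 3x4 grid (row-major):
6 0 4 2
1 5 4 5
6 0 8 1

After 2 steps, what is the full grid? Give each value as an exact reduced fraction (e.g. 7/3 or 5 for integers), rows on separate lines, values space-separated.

Answer: 127/36 127/48 907/240 55/18
67/24 101/25 319/100 62/15
139/36 37/12 67/15 131/36

Derivation:
After step 1:
  7/3 15/4 5/2 11/3
  9/2 2 26/5 3
  7/3 19/4 13/4 14/3
After step 2:
  127/36 127/48 907/240 55/18
  67/24 101/25 319/100 62/15
  139/36 37/12 67/15 131/36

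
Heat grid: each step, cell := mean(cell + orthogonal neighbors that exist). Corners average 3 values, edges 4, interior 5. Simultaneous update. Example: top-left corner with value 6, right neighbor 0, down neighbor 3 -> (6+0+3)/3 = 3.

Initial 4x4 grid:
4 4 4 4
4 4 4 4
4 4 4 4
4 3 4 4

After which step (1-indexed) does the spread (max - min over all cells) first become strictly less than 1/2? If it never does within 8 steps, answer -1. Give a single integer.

Step 1: max=4, min=11/3, spread=1/3
  -> spread < 1/2 first at step 1
Step 2: max=4, min=449/120, spread=31/120
Step 3: max=4, min=4109/1080, spread=211/1080
Step 4: max=4, min=415157/108000, spread=16843/108000
Step 5: max=35921/9000, min=3749357/972000, spread=130111/972000
Step 6: max=2152841/540000, min=112997633/29160000, spread=3255781/29160000
Step 7: max=2148893/540000, min=3398846309/874800000, spread=82360351/874800000
Step 8: max=386293559/97200000, min=102224683109/26244000000, spread=2074577821/26244000000

Answer: 1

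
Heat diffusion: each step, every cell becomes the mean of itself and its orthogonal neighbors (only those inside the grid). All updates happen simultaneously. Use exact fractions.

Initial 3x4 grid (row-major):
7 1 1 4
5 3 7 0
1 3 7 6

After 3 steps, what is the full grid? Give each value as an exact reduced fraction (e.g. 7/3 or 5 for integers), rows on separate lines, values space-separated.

Answer: 8033/2160 24899/7200 24589/7200 3383/1080
13177/3600 11461/3000 7339/2000 18511/4800
2711/720 9233/2400 30989/7200 4513/1080

Derivation:
After step 1:
  13/3 3 13/4 5/3
  4 19/5 18/5 17/4
  3 7/2 23/4 13/3
After step 2:
  34/9 863/240 691/240 55/18
  227/60 179/50 413/100 277/80
  7/2 321/80 1031/240 43/9
After step 3:
  8033/2160 24899/7200 24589/7200 3383/1080
  13177/3600 11461/3000 7339/2000 18511/4800
  2711/720 9233/2400 30989/7200 4513/1080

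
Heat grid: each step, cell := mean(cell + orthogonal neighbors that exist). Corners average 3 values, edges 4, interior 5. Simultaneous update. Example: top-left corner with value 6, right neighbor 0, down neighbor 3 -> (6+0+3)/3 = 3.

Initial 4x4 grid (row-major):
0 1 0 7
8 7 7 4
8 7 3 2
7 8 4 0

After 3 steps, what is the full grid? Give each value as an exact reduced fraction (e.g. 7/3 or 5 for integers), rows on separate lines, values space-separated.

Answer: 77/18 3117/800 28693/7200 1019/270
4187/800 2511/500 253/60 28963/7200
46627/7200 17063/3000 4581/1000 8513/2400
7283/1080 42847/7200 10373/2400 1241/360

Derivation:
After step 1:
  3 2 15/4 11/3
  23/4 6 21/5 5
  15/2 33/5 23/5 9/4
  23/3 13/2 15/4 2
After step 2:
  43/12 59/16 817/240 149/36
  89/16 491/100 471/100 907/240
  1651/240 156/25 107/25 277/80
  65/9 1471/240 337/80 8/3
After step 3:
  77/18 3117/800 28693/7200 1019/270
  4187/800 2511/500 253/60 28963/7200
  46627/7200 17063/3000 4581/1000 8513/2400
  7283/1080 42847/7200 10373/2400 1241/360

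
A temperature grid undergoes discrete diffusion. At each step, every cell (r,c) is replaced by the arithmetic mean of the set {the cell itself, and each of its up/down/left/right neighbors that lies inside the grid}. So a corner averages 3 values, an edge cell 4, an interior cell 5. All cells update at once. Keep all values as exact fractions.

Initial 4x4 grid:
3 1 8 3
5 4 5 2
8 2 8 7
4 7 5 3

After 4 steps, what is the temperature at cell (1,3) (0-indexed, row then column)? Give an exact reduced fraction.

Step 1: cell (1,3) = 17/4
Step 2: cell (1,3) = 1139/240
Step 3: cell (1,3) = 33257/7200
Step 4: cell (1,3) = 1026779/216000
Full grid after step 4:
  3803/900 300773/72000 959279/216000 144391/32400
  318083/72000 69367/15000 413539/90000 1026779/216000
  1082753/216000 221141/45000 152609/30000 356273/72000
  41767/8100 1143503/216000 371333/72000 6229/1200

Answer: 1026779/216000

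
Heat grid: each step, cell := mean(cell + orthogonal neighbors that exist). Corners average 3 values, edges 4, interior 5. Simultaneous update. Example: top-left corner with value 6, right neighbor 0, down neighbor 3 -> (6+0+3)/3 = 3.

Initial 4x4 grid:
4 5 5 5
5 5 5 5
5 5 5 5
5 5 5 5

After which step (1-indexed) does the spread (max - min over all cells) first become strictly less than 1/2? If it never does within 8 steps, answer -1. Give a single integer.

Step 1: max=5, min=14/3, spread=1/3
  -> spread < 1/2 first at step 1
Step 2: max=5, min=85/18, spread=5/18
Step 3: max=5, min=1039/216, spread=41/216
Step 4: max=5, min=31357/6480, spread=1043/6480
Step 5: max=5, min=946447/194400, spread=25553/194400
Step 6: max=89921/18000, min=28488541/5832000, spread=645863/5832000
Step 7: max=599029/120000, min=857158309/174960000, spread=16225973/174960000
Step 8: max=269299/54000, min=25766522017/5248800000, spread=409340783/5248800000

Answer: 1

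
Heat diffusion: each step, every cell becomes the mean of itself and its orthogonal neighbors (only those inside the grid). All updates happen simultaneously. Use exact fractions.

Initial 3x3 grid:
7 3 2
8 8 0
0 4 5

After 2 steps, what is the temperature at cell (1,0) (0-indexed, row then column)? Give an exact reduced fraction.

Step 1: cell (1,0) = 23/4
Step 2: cell (1,0) = 407/80
Full grid after step 2:
  67/12 259/60 125/36
  407/80 467/100 781/240
  14/3 317/80 11/3

Answer: 407/80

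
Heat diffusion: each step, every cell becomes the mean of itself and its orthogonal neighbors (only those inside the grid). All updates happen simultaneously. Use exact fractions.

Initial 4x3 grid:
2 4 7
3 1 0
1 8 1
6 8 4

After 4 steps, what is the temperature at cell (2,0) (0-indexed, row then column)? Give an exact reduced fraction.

Step 1: cell (2,0) = 9/2
Step 2: cell (2,0) = 301/80
Step 3: cell (2,0) = 395/96
Step 4: cell (2,0) = 11347/2880
Full grid after step 4:
  6647/2160 272821/86400 40427/12960
  49151/14400 59341/18000 73039/21600
  11347/2880 35923/9000 16393/4320
  3259/720 76237/17280 56137/12960

Answer: 11347/2880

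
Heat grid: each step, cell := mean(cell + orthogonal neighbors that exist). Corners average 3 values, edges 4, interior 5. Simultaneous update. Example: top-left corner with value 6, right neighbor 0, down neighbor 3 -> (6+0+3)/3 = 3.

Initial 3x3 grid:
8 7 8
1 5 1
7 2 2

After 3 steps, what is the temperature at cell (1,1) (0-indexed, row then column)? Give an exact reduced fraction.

Step 1: cell (1,1) = 16/5
Step 2: cell (1,1) = 469/100
Step 3: cell (1,1) = 24943/6000
Full grid after step 3:
  11057/2160 19091/3600 1279/270
  68489/14400 24943/6000 317/75
  8297/2160 4547/1200 442/135

Answer: 24943/6000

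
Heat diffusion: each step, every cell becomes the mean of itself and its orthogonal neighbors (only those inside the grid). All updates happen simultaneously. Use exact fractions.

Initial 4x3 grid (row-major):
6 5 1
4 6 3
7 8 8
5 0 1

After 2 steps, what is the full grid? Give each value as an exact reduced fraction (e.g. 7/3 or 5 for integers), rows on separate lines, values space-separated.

Answer: 61/12 177/40 4
439/80 103/20 177/40
431/80 51/10 183/40
9/2 163/40 23/6

Derivation:
After step 1:
  5 9/2 3
  23/4 26/5 9/2
  6 29/5 5
  4 7/2 3
After step 2:
  61/12 177/40 4
  439/80 103/20 177/40
  431/80 51/10 183/40
  9/2 163/40 23/6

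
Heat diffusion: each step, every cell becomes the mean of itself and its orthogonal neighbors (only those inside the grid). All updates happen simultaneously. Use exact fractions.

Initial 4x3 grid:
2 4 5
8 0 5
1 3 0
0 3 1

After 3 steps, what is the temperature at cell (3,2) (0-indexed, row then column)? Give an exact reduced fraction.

Answer: 1837/1080

Derivation:
Step 1: cell (3,2) = 4/3
Step 2: cell (3,2) = 16/9
Step 3: cell (3,2) = 1837/1080
Full grid after step 3:
  793/216 48223/14400 769/216
  21229/7200 19367/6000 20179/7200
  18419/7200 12727/6000 17069/7200
  2017/1080 27863/14400 1837/1080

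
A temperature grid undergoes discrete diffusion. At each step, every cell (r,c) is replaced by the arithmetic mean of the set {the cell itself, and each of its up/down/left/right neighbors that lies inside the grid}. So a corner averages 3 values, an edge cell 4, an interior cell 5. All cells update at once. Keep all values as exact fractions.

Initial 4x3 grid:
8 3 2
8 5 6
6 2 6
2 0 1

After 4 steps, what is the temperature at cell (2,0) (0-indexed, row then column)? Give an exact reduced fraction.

Step 1: cell (2,0) = 9/2
Step 2: cell (2,0) = 1063/240
Step 3: cell (2,0) = 29611/7200
Step 4: cell (2,0) = 885127/216000
Full grid after step 4:
  168553/32400 702113/144000 296281/64800
  1046627/216000 17197/3750 455501/108000
  885127/216000 151343/40000 390751/108000
  440957/129600 307067/96000 397807/129600

Answer: 885127/216000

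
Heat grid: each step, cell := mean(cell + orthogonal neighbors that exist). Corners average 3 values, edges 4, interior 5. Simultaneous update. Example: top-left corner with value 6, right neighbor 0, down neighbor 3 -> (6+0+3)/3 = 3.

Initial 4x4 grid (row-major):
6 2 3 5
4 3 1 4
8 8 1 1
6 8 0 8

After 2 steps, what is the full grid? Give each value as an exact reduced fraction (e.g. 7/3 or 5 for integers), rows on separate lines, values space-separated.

After step 1:
  4 7/2 11/4 4
  21/4 18/5 12/5 11/4
  13/2 28/5 11/5 7/2
  22/3 11/2 17/4 3
After step 2:
  17/4 277/80 253/80 19/6
  387/80 407/100 137/50 253/80
  1481/240 117/25 359/100 229/80
  58/9 1361/240 299/80 43/12

Answer: 17/4 277/80 253/80 19/6
387/80 407/100 137/50 253/80
1481/240 117/25 359/100 229/80
58/9 1361/240 299/80 43/12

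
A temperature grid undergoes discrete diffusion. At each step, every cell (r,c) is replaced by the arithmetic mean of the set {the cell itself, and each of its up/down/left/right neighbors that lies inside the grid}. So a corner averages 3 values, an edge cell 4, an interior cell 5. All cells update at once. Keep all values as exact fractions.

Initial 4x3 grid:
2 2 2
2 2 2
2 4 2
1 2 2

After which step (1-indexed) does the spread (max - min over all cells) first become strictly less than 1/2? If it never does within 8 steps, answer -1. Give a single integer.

Answer: 2

Derivation:
Step 1: max=5/2, min=5/3, spread=5/6
Step 2: max=59/25, min=2, spread=9/25
  -> spread < 1/2 first at step 2
Step 3: max=453/200, min=413/200, spread=1/5
Step 4: max=95557/43200, min=15007/7200, spread=1103/8640
Step 5: max=4746089/2160000, min=506911/240000, spread=18389/216000
Step 6: max=340174997/155520000, min=380873/180000, spread=444029/6220800
Step 7: max=20315276423/9331200000, min=826910627/388800000, spread=3755371/74649600
Step 8: max=405648171719/186624000000, min=49704050543/23328000000, spread=64126139/1492992000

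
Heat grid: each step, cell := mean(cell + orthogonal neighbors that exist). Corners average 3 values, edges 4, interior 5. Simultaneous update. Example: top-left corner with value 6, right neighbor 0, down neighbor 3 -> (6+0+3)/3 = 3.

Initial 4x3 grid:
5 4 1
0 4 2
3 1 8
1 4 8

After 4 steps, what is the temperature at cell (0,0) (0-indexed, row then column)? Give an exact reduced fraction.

Answer: 31507/10800

Derivation:
Step 1: cell (0,0) = 3
Step 2: cell (0,0) = 19/6
Step 3: cell (0,0) = 221/80
Step 4: cell (0,0) = 31507/10800
Full grid after step 4:
  31507/10800 1284883/432000 211817/64800
  203173/72000 291901/90000 46259/13500
  665899/216000 306151/90000 107753/27000
  25679/8100 1633393/432000 267757/64800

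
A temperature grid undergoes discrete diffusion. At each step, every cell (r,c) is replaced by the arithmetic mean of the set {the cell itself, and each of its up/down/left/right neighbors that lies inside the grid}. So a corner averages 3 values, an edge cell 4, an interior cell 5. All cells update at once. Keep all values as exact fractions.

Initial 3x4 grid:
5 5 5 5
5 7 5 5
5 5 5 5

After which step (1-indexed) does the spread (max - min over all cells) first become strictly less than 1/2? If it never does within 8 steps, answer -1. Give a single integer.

Step 1: max=11/2, min=5, spread=1/2
Step 2: max=273/50, min=5, spread=23/50
  -> spread < 1/2 first at step 2
Step 3: max=12811/2400, min=1013/200, spread=131/480
Step 4: max=114551/21600, min=18391/3600, spread=841/4320
Step 5: max=45742051/8640000, min=3693373/720000, spread=56863/345600
Step 6: max=410334341/77760000, min=33389543/6480000, spread=386393/3110400
Step 7: max=163913723131/31104000000, min=13380358813/2592000000, spread=26795339/248832000
Step 8: max=9815015714129/1866240000000, min=804686149667/155520000000, spread=254051069/2985984000

Answer: 2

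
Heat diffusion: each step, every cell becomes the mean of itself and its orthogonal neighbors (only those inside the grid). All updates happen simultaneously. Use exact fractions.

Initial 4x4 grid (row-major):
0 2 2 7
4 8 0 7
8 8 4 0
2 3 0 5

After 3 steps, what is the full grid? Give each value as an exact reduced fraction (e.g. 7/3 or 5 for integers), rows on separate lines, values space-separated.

After step 1:
  2 3 11/4 16/3
  5 22/5 21/5 7/2
  11/2 31/5 12/5 4
  13/3 13/4 3 5/3
After step 2:
  10/3 243/80 917/240 139/36
  169/40 114/25 69/20 511/120
  631/120 87/20 99/25 347/120
  157/36 1007/240 619/240 26/9
After step 3:
  2543/720 8851/2400 5101/1440 8597/2160
  5213/1200 7849/2000 24059/6000 2603/720
  655/144 26789/6000 20677/6000 12599/3600
  9947/2160 1115/288 24523/7200 6019/2160

Answer: 2543/720 8851/2400 5101/1440 8597/2160
5213/1200 7849/2000 24059/6000 2603/720
655/144 26789/6000 20677/6000 12599/3600
9947/2160 1115/288 24523/7200 6019/2160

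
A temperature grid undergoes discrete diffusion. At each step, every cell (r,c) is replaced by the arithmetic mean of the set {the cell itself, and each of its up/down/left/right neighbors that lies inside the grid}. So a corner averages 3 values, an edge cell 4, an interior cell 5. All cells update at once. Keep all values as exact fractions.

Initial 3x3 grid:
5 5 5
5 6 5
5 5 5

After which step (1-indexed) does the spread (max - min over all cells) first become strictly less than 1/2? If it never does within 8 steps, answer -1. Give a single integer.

Step 1: max=21/4, min=5, spread=1/4
  -> spread < 1/2 first at step 1
Step 2: max=131/25, min=409/80, spread=51/400
Step 3: max=24823/4800, min=1847/360, spread=589/14400
Step 4: max=154943/30000, min=1481081/288000, spread=31859/1440000
Step 5: max=89091607/17280000, min=9264721/1800000, spread=751427/86400000
Step 6: max=556634687/108000000, min=5339063129/1036800000, spread=23149331/5184000000
Step 7: max=320522654263/62208000000, min=33374931889/6480000000, spread=616540643/311040000000
Step 8: max=2003112453983/388800000000, min=19226332008761/3732480000000, spread=17737747379/18662400000000

Answer: 1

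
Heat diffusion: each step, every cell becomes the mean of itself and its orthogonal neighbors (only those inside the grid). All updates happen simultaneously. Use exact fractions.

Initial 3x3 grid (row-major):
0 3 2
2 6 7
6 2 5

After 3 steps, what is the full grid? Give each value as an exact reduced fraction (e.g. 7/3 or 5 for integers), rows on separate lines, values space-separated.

After step 1:
  5/3 11/4 4
  7/2 4 5
  10/3 19/4 14/3
After step 2:
  95/36 149/48 47/12
  25/8 4 53/12
  139/36 67/16 173/36
After step 3:
  1277/432 1967/576 61/16
  109/32 113/30 617/144
  1609/432 809/192 1931/432

Answer: 1277/432 1967/576 61/16
109/32 113/30 617/144
1609/432 809/192 1931/432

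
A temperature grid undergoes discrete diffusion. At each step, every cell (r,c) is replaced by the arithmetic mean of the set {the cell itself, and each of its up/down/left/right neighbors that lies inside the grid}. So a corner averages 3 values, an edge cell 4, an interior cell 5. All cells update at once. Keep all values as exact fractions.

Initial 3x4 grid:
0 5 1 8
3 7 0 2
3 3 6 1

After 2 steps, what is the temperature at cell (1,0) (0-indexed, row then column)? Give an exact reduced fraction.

Step 1: cell (1,0) = 13/4
Step 2: cell (1,0) = 751/240
Full grid after step 2:
  55/18 781/240 817/240 119/36
  751/240 361/100 311/100 757/240
  11/3 277/80 269/80 11/4

Answer: 751/240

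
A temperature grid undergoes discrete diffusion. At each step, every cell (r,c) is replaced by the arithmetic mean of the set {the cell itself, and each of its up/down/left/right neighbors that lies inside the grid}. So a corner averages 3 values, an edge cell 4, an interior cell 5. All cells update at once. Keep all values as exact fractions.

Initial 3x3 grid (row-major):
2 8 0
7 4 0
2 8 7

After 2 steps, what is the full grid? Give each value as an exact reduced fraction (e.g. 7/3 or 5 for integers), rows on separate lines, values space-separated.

Answer: 155/36 517/120 107/36
1229/240 413/100 949/240
44/9 1279/240 13/3

Derivation:
After step 1:
  17/3 7/2 8/3
  15/4 27/5 11/4
  17/3 21/4 5
After step 2:
  155/36 517/120 107/36
  1229/240 413/100 949/240
  44/9 1279/240 13/3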